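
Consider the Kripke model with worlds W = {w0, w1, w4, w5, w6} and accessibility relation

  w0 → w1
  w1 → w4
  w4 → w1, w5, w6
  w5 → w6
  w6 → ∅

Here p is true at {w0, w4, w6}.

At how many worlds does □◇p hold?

3

w0: successors {w1}; ◇p there: w1:T. ✓
w1: successors {w4}; ◇p there: w4:T. ✓
w4: successors {w1, w5, w6}; ◇p there: w1:T, w5:T, w6:F. ✗
w5: successors {w6}; ◇p there: w6:F. ✗
w6: no successors, so □◇p holds vacuously. ✓
Satisfying worlds: {w0, w1, w6}.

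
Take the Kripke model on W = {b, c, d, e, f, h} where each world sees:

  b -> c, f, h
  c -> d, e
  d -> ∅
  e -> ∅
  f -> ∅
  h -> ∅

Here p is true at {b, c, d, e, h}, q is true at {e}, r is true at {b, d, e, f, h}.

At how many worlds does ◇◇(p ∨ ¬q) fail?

5

b: successors {c, f, h}; ◇(p ∨ ¬q) there: c:T, f:F, h:F. ✓
c: successors {d, e}; ◇(p ∨ ¬q) there: d:F, e:F. ✗
d: no successors, so ◇◇(p ∨ ¬q) fails. ✗
e: no successors, so ◇◇(p ∨ ¬q) fails. ✗
f: no successors, so ◇◇(p ∨ ¬q) fails. ✗
h: no successors, so ◇◇(p ∨ ¬q) fails. ✗
Satisfying worlds: {b}.
So ◇◇(p ∨ ¬q) fails at the other 5 worlds.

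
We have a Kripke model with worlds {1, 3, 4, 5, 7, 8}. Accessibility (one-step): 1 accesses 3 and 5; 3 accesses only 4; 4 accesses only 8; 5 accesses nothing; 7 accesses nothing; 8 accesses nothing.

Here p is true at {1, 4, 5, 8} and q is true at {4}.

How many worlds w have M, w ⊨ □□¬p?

4

1: successors {3, 5}; □¬p there: 3:F, 5:T. ✗
3: successors {4}; □¬p there: 4:F. ✗
4: successors {8}; □¬p there: 8:T. ✓
5: no successors, so □□¬p holds vacuously. ✓
7: no successors, so □□¬p holds vacuously. ✓
8: no successors, so □□¬p holds vacuously. ✓
Satisfying worlds: {4, 5, 7, 8}.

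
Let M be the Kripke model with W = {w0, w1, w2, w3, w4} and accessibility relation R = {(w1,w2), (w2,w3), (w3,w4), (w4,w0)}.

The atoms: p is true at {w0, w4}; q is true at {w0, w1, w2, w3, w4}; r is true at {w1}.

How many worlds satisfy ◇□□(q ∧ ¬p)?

w0: no successors, so ◇□□(q ∧ ¬p) fails. ✗
w1: successors {w2}; □□(q ∧ ¬p) there: w2:F. ✗
w2: successors {w3}; □□(q ∧ ¬p) there: w3:F. ✗
w3: successors {w4}; □□(q ∧ ¬p) there: w4:T. ✓
w4: successors {w0}; □□(q ∧ ¬p) there: w0:T. ✓
Satisfying worlds: {w3, w4}.

2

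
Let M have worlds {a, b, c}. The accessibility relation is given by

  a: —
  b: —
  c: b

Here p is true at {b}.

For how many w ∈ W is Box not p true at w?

a: no successors, so Box not p holds vacuously. ✓
b: no successors, so Box not p holds vacuously. ✓
c: successors {b}; not p there: b:F. ✗
Satisfying worlds: {a, b}.

2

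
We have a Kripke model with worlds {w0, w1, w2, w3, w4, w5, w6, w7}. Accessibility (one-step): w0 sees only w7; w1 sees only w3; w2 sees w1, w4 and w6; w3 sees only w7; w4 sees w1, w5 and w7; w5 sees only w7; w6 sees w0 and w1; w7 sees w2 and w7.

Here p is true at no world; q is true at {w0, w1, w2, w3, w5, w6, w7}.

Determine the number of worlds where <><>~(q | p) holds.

w0: successors {w7}; <>~(q | p) there: w7:F. ✗
w1: successors {w3}; <>~(q | p) there: w3:F. ✗
w2: successors {w1, w4, w6}; <>~(q | p) there: w1:F, w4:F, w6:F. ✗
w3: successors {w7}; <>~(q | p) there: w7:F. ✗
w4: successors {w1, w5, w7}; <>~(q | p) there: w1:F, w5:F, w7:F. ✗
w5: successors {w7}; <>~(q | p) there: w7:F. ✗
w6: successors {w0, w1}; <>~(q | p) there: w0:F, w1:F. ✗
w7: successors {w2, w7}; <>~(q | p) there: w2:T, w7:F. ✓
Satisfying worlds: {w7}.

1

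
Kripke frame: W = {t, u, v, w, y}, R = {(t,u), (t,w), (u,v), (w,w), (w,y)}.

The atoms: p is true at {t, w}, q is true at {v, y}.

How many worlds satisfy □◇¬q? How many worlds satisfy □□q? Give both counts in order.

For □◇¬q:
t: successors {u, w}; ◇¬q there: u:F, w:T. ✗
u: successors {v}; ◇¬q there: v:F. ✗
v: no successors, so □◇¬q holds vacuously. ✓
w: successors {w, y}; ◇¬q there: w:T, y:F. ✗
y: no successors, so □◇¬q holds vacuously. ✓
— 2 worlds.
For □□q:
t: successors {u, w}; □q there: u:T, w:F. ✗
u: successors {v}; □q there: v:T. ✓
v: no successors, so □□q holds vacuously. ✓
w: successors {w, y}; □q there: w:F, y:T. ✗
y: no successors, so □□q holds vacuously. ✓
— 3 worlds.

2 and 3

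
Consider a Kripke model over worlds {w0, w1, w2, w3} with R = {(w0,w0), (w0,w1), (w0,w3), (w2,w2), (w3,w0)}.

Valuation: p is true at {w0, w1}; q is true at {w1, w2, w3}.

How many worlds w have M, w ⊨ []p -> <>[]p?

2

w0: []p is F, <>[]p is T. ✓
w1: []p is T, <>[]p is F. ✗
w2: []p is F, <>[]p is F. ✓
w3: []p is T, <>[]p is F. ✗
Satisfying worlds: {w0, w2}.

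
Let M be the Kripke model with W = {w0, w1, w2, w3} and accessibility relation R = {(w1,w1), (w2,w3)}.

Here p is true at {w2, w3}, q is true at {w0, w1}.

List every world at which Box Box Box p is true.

{w0, w2, w3}

w0: no successors, so Box Box Box p holds vacuously. ✓
w1: successors {w1}; Box Box p there: w1:F. ✗
w2: successors {w3}; Box Box p there: w3:T. ✓
w3: no successors, so Box Box Box p holds vacuously. ✓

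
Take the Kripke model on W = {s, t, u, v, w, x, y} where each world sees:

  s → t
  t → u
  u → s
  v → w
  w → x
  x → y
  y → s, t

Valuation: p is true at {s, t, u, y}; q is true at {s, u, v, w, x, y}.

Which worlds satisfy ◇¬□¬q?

{s, t, v, w, x, y}

s: successors {t}; ¬□¬q there: t:T. ✓
t: successors {u}; ¬□¬q there: u:T. ✓
u: successors {s}; ¬□¬q there: s:F. ✗
v: successors {w}; ¬□¬q there: w:T. ✓
w: successors {x}; ¬□¬q there: x:T. ✓
x: successors {y}; ¬□¬q there: y:T. ✓
y: successors {s, t}; ¬□¬q there: s:F, t:T. ✓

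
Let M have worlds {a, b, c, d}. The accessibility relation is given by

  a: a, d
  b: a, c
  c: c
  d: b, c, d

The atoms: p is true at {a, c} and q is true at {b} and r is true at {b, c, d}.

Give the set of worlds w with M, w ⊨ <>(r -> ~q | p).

{a, b, c, d}

a: successors {a, d}; r -> ~q | p there: a:T, d:T. ✓
b: successors {a, c}; r -> ~q | p there: a:T, c:T. ✓
c: successors {c}; r -> ~q | p there: c:T. ✓
d: successors {b, c, d}; r -> ~q | p there: b:F, c:T, d:T. ✓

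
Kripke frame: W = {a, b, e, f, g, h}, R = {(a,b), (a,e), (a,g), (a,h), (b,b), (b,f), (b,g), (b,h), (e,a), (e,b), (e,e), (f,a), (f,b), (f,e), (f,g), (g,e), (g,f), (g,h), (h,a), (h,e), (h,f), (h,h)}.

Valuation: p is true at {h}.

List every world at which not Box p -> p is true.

a: not Box p is T, p is F. ✗
b: not Box p is T, p is F. ✗
e: not Box p is T, p is F. ✗
f: not Box p is T, p is F. ✗
g: not Box p is T, p is F. ✗
h: not Box p is T, p is T. ✓

{h}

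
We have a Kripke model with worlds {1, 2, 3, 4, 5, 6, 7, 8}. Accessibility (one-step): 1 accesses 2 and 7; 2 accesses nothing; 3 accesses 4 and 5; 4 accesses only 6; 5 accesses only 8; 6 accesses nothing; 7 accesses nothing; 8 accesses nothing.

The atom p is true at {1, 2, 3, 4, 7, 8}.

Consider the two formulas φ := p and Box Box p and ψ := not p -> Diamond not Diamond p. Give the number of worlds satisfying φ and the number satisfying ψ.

5 and 7

For p and Box Box p:
1: p is T, Box Box p is T. ✓
2: p is T, Box Box p is T. ✓
3: p is T, Box Box p is F. ✗
4: p is T, Box Box p is T. ✓
5: p is F, Box Box p is T. ✗
6: p is F, Box Box p is T. ✗
7: p is T, Box Box p is T. ✓
8: p is T, Box Box p is T. ✓
— 5 worlds.
For not p -> Diamond not Diamond p:
1: not p is F, Diamond not Diamond p is T. ✓
2: not p is F, Diamond not Diamond p is F. ✓
3: not p is F, Diamond not Diamond p is T. ✓
4: not p is F, Diamond not Diamond p is T. ✓
5: not p is T, Diamond not Diamond p is T. ✓
6: not p is T, Diamond not Diamond p is F. ✗
7: not p is F, Diamond not Diamond p is F. ✓
8: not p is F, Diamond not Diamond p is F. ✓
— 7 worlds.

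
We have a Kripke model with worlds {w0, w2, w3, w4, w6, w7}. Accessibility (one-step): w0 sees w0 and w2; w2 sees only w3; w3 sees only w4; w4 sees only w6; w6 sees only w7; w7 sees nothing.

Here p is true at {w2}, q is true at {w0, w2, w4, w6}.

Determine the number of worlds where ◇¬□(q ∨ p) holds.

2

w0: successors {w0, w2}; ¬□(q ∨ p) there: w0:F, w2:T. ✓
w2: successors {w3}; ¬□(q ∨ p) there: w3:F. ✗
w3: successors {w4}; ¬□(q ∨ p) there: w4:F. ✗
w4: successors {w6}; ¬□(q ∨ p) there: w6:T. ✓
w6: successors {w7}; ¬□(q ∨ p) there: w7:F. ✗
w7: no successors, so ◇¬□(q ∨ p) fails. ✗
Satisfying worlds: {w0, w4}.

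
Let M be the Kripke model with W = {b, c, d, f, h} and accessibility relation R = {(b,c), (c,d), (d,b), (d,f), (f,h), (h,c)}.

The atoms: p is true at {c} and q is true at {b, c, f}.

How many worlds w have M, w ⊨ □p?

2

b: successors {c}; p there: c:T. ✓
c: successors {d}; p there: d:F. ✗
d: successors {b, f}; p there: b:F, f:F. ✗
f: successors {h}; p there: h:F. ✗
h: successors {c}; p there: c:T. ✓
Satisfying worlds: {b, h}.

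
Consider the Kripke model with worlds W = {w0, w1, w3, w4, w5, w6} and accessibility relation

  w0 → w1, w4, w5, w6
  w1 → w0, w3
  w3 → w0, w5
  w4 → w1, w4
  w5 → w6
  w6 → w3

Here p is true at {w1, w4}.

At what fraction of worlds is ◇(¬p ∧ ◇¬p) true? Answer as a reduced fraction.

5/6

w0: successors {w1, w4, w5, w6}; ¬p ∧ ◇¬p there: w1:F, w4:F, w5:T, w6:T. ✓
w1: successors {w0, w3}; ¬p ∧ ◇¬p there: w0:T, w3:T. ✓
w3: successors {w0, w5}; ¬p ∧ ◇¬p there: w0:T, w5:T. ✓
w4: successors {w1, w4}; ¬p ∧ ◇¬p there: w1:F, w4:F. ✗
w5: successors {w6}; ¬p ∧ ◇¬p there: w6:T. ✓
w6: successors {w3}; ¬p ∧ ◇¬p there: w3:T. ✓
That's 5 of 6 worlds, so 5/6.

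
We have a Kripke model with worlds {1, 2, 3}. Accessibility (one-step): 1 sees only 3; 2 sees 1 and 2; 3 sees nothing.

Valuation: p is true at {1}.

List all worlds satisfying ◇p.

1: successors {3}; p there: 3:F. ✗
2: successors {1, 2}; p there: 1:T, 2:F. ✓
3: no successors, so ◇p fails. ✗

{2}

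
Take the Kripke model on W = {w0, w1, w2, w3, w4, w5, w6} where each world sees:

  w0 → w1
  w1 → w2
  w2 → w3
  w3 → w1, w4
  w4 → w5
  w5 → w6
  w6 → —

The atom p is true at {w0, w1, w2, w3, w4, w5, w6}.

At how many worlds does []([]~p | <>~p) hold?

w0: successors {w1}; []~p | <>~p there: w1:F. ✗
w1: successors {w2}; []~p | <>~p there: w2:F. ✗
w2: successors {w3}; []~p | <>~p there: w3:F. ✗
w3: successors {w1, w4}; []~p | <>~p there: w1:F, w4:F. ✗
w4: successors {w5}; []~p | <>~p there: w5:F. ✗
w5: successors {w6}; []~p | <>~p there: w6:T. ✓
w6: no successors, so []([]~p | <>~p) holds vacuously. ✓
Satisfying worlds: {w5, w6}.

2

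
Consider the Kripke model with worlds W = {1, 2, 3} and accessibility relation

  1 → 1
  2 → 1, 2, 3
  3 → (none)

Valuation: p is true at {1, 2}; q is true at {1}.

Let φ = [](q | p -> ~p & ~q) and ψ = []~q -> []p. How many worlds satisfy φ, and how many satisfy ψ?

1 and 3

For [](q | p -> ~p & ~q):
1: successors {1}; q | p -> ~p & ~q there: 1:F. ✗
2: successors {1, 2, 3}; q | p -> ~p & ~q there: 1:F, 2:F, 3:T. ✗
3: no successors, so [](q | p -> ~p & ~q) holds vacuously. ✓
— 1 world.
For []~q -> []p:
1: []~q is F, []p is T. ✓
2: []~q is F, []p is F. ✓
3: []~q is T, []p is T. ✓
— 3 worlds.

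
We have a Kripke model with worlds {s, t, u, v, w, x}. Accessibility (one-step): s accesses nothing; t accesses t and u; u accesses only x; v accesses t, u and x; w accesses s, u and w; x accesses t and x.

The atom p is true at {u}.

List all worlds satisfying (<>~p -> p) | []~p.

s: <>~p -> p is T, []~p is T. ✓
t: <>~p -> p is F, []~p is F. ✗
u: <>~p -> p is T, []~p is T. ✓
v: <>~p -> p is F, []~p is F. ✗
w: <>~p -> p is F, []~p is F. ✗
x: <>~p -> p is F, []~p is T. ✓

{s, u, x}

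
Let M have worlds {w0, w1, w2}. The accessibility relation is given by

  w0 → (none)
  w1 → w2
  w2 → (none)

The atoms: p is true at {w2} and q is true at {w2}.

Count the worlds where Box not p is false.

1

w0: no successors, so Box not p holds vacuously. ✓
w1: successors {w2}; not p there: w2:F. ✗
w2: no successors, so Box not p holds vacuously. ✓
Satisfying worlds: {w0, w2}.
So Box not p fails at the other 1 world.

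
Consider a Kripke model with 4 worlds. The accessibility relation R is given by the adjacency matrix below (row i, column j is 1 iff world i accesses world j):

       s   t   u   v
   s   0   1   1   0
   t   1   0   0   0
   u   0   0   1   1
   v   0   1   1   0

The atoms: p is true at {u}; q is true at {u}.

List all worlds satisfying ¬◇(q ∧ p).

{t}

s: ◇(q ∧ p) is T. ✗
t: ◇(q ∧ p) is F. ✓
u: ◇(q ∧ p) is T. ✗
v: ◇(q ∧ p) is T. ✗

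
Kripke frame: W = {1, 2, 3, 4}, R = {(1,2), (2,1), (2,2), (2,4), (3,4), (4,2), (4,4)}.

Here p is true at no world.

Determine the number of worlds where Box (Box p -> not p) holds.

1: successors {2}; Box p -> not p there: 2:T. ✓
2: successors {1, 2, 4}; Box p -> not p there: 1:T, 2:T, 4:T. ✓
3: successors {4}; Box p -> not p there: 4:T. ✓
4: successors {2, 4}; Box p -> not p there: 2:T, 4:T. ✓
Satisfying worlds: {1, 2, 3, 4}.

4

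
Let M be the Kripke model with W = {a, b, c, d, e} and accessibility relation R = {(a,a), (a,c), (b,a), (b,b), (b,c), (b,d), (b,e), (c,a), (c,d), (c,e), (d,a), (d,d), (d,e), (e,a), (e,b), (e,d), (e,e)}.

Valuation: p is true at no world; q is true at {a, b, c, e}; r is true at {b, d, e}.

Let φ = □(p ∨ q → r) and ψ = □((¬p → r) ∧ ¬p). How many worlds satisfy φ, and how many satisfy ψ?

0 and 0

For □(p ∨ q → r):
a: successors {a, c}; p ∨ q → r there: a:F, c:F. ✗
b: successors {a, b, c, d, e}; p ∨ q → r there: a:F, b:T, c:F, d:T, e:T. ✗
c: successors {a, d, e}; p ∨ q → r there: a:F, d:T, e:T. ✗
d: successors {a, d, e}; p ∨ q → r there: a:F, d:T, e:T. ✗
e: successors {a, b, d, e}; p ∨ q → r there: a:F, b:T, d:T, e:T. ✗
— 0 worlds.
For □((¬p → r) ∧ ¬p):
a: successors {a, c}; (¬p → r) ∧ ¬p there: a:F, c:F. ✗
b: successors {a, b, c, d, e}; (¬p → r) ∧ ¬p there: a:F, b:T, c:F, d:T, e:T. ✗
c: successors {a, d, e}; (¬p → r) ∧ ¬p there: a:F, d:T, e:T. ✗
d: successors {a, d, e}; (¬p → r) ∧ ¬p there: a:F, d:T, e:T. ✗
e: successors {a, b, d, e}; (¬p → r) ∧ ¬p there: a:F, b:T, d:T, e:T. ✗
— 0 worlds.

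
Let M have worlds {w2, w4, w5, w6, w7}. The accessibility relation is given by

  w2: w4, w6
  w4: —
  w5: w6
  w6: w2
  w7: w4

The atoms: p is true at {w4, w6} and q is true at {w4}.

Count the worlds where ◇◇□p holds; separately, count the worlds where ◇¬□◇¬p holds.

For ◇◇□p:
w2: successors {w4, w6}; ◇□p there: w4:F, w6:T. ✓
w4: no successors, so ◇◇□p fails. ✗
w5: successors {w6}; ◇□p there: w6:T. ✓
w6: successors {w2}; ◇□p there: w2:T. ✓
w7: successors {w4}; ◇□p there: w4:F. ✗
— 3 worlds.
For ◇¬□◇¬p:
w2: successors {w4, w6}; ¬□◇¬p there: w4:F, w6:T. ✓
w4: no successors, so ◇¬□◇¬p fails. ✗
w5: successors {w6}; ¬□◇¬p there: w6:T. ✓
w6: successors {w2}; ¬□◇¬p there: w2:T. ✓
w7: successors {w4}; ¬□◇¬p there: w4:F. ✗
— 3 worlds.

3 and 3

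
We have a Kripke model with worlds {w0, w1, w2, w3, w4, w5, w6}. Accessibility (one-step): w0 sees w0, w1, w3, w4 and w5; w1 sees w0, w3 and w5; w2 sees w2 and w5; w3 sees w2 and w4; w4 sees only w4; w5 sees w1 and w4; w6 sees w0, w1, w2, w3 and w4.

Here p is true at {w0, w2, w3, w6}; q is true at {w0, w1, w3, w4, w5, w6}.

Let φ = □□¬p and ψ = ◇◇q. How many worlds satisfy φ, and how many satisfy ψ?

1 and 7

For □□¬p:
w0: successors {w0, w1, w3, w4, w5}; □¬p there: w0:F, w1:F, w3:F, w4:T, w5:T. ✗
w1: successors {w0, w3, w5}; □¬p there: w0:F, w3:F, w5:T. ✗
w2: successors {w2, w5}; □¬p there: w2:F, w5:T. ✗
w3: successors {w2, w4}; □¬p there: w2:F, w4:T. ✗
w4: successors {w4}; □¬p there: w4:T. ✓
w5: successors {w1, w4}; □¬p there: w1:F, w4:T. ✗
w6: successors {w0, w1, w2, w3, w4}; □¬p there: w0:F, w1:F, w2:F, w3:F, w4:T. ✗
— 1 world.
For ◇◇q:
w0: successors {w0, w1, w3, w4, w5}; ◇q there: w0:T, w1:T, w3:T, w4:T, w5:T. ✓
w1: successors {w0, w3, w5}; ◇q there: w0:T, w3:T, w5:T. ✓
w2: successors {w2, w5}; ◇q there: w2:T, w5:T. ✓
w3: successors {w2, w4}; ◇q there: w2:T, w4:T. ✓
w4: successors {w4}; ◇q there: w4:T. ✓
w5: successors {w1, w4}; ◇q there: w1:T, w4:T. ✓
w6: successors {w0, w1, w2, w3, w4}; ◇q there: w0:T, w1:T, w2:T, w3:T, w4:T. ✓
— 7 worlds.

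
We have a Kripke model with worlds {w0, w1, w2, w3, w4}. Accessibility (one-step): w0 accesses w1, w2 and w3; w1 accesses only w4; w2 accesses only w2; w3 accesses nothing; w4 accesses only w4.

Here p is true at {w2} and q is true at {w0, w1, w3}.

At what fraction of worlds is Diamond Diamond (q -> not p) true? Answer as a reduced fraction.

w0: successors {w1, w2, w3}; Diamond (q -> not p) there: w1:T, w2:T, w3:F. ✓
w1: successors {w4}; Diamond (q -> not p) there: w4:T. ✓
w2: successors {w2}; Diamond (q -> not p) there: w2:T. ✓
w3: no successors, so Diamond Diamond (q -> not p) fails. ✗
w4: successors {w4}; Diamond (q -> not p) there: w4:T. ✓
That's 4 of 5 worlds, so 4/5.

4/5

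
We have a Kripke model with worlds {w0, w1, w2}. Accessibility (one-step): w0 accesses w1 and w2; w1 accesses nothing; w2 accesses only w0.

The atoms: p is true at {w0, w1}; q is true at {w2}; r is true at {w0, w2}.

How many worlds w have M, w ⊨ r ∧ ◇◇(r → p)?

2

w0: r is T, ◇◇(r → p) is T. ✓
w1: r is F, ◇◇(r → p) is F. ✗
w2: r is T, ◇◇(r → p) is T. ✓
Satisfying worlds: {w0, w2}.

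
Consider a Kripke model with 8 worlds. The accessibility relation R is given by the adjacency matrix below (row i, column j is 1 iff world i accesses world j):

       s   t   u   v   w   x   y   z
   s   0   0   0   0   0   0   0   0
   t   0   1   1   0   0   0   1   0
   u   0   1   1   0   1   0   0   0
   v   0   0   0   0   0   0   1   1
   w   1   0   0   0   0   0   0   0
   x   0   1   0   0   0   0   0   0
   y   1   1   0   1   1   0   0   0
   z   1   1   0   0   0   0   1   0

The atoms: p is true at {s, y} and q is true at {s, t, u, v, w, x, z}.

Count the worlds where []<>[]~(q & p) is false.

s: no successors, so []<>[]~(q & p) holds vacuously. ✓
t: successors {t, u, y}; <>[]~(q & p) there: t:T, u:T, y:T. ✓
u: successors {t, u, w}; <>[]~(q & p) there: t:T, u:T, w:T. ✓
v: successors {y, z}; <>[]~(q & p) there: y:T, z:T. ✓
w: successors {s}; <>[]~(q & p) there: s:F. ✗
x: successors {t}; <>[]~(q & p) there: t:T. ✓
y: successors {s, t, v, w}; <>[]~(q & p) there: s:F, t:T, v:F, w:T. ✗
z: successors {s, t, y}; <>[]~(q & p) there: s:F, t:T, y:T. ✗
Satisfying worlds: {s, t, u, v, x}.
So []<>[]~(q & p) fails at the other 3 worlds.

3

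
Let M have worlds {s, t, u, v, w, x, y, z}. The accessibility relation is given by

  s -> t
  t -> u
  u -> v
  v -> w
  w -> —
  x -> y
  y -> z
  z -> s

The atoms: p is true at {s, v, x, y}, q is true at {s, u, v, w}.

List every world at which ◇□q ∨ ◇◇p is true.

{s, t, u, v, y}

s: ◇□q is T, ◇◇p is F. ✓
t: ◇□q is T, ◇◇p is T. ✓
u: ◇□q is T, ◇◇p is F. ✓
v: ◇□q is T, ◇◇p is F. ✓
w: ◇□q is F, ◇◇p is F. ✗
x: ◇□q is F, ◇◇p is F. ✗
y: ◇□q is T, ◇◇p is T. ✓
z: ◇□q is F, ◇◇p is F. ✗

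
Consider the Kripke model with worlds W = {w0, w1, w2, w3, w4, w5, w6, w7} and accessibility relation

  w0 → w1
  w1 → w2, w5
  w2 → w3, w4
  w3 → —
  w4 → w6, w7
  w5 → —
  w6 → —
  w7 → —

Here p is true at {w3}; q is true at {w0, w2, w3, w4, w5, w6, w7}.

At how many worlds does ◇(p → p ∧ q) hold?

4

w0: successors {w1}; p → p ∧ q there: w1:T. ✓
w1: successors {w2, w5}; p → p ∧ q there: w2:T, w5:T. ✓
w2: successors {w3, w4}; p → p ∧ q there: w3:T, w4:T. ✓
w3: no successors, so ◇(p → p ∧ q) fails. ✗
w4: successors {w6, w7}; p → p ∧ q there: w6:T, w7:T. ✓
w5: no successors, so ◇(p → p ∧ q) fails. ✗
w6: no successors, so ◇(p → p ∧ q) fails. ✗
w7: no successors, so ◇(p → p ∧ q) fails. ✗
Satisfying worlds: {w0, w1, w2, w4}.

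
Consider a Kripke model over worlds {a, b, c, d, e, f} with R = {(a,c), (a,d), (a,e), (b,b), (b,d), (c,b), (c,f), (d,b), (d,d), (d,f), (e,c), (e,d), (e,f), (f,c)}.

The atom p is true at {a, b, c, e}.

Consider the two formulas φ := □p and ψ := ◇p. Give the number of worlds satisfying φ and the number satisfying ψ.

For □p:
a: successors {c, d, e}; p there: c:T, d:F, e:T. ✗
b: successors {b, d}; p there: b:T, d:F. ✗
c: successors {b, f}; p there: b:T, f:F. ✗
d: successors {b, d, f}; p there: b:T, d:F, f:F. ✗
e: successors {c, d, f}; p there: c:T, d:F, f:F. ✗
f: successors {c}; p there: c:T. ✓
— 1 world.
For ◇p:
a: successors {c, d, e}; p there: c:T, d:F, e:T. ✓
b: successors {b, d}; p there: b:T, d:F. ✓
c: successors {b, f}; p there: b:T, f:F. ✓
d: successors {b, d, f}; p there: b:T, d:F, f:F. ✓
e: successors {c, d, f}; p there: c:T, d:F, f:F. ✓
f: successors {c}; p there: c:T. ✓
— 6 worlds.

1 and 6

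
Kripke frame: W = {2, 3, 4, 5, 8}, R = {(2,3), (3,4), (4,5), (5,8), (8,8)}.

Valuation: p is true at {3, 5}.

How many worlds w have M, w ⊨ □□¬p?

2: successors {3}; □¬p there: 3:T. ✓
3: successors {4}; □¬p there: 4:F. ✗
4: successors {5}; □¬p there: 5:T. ✓
5: successors {8}; □¬p there: 8:T. ✓
8: successors {8}; □¬p there: 8:T. ✓
Satisfying worlds: {2, 4, 5, 8}.

4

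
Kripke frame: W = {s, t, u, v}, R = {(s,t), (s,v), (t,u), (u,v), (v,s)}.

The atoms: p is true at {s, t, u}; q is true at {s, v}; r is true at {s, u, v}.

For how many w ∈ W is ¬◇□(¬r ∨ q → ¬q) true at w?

3

s: ◇□(¬r ∨ q → ¬q) is T. ✗
t: ◇□(¬r ∨ q → ¬q) is F. ✓
u: ◇□(¬r ∨ q → ¬q) is F. ✓
v: ◇□(¬r ∨ q → ¬q) is F. ✓
Satisfying worlds: {t, u, v}.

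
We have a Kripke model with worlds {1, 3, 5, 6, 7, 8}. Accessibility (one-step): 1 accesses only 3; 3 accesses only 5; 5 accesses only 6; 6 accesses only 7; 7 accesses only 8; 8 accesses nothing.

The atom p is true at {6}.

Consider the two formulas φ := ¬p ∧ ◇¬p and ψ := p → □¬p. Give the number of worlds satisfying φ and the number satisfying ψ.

3 and 6

For ¬p ∧ ◇¬p:
1: ¬p is T, ◇¬p is T. ✓
3: ¬p is T, ◇¬p is T. ✓
5: ¬p is T, ◇¬p is F. ✗
6: ¬p is F, ◇¬p is T. ✗
7: ¬p is T, ◇¬p is T. ✓
8: ¬p is T, ◇¬p is F. ✗
— 3 worlds.
For p → □¬p:
1: p is F, □¬p is T. ✓
3: p is F, □¬p is T. ✓
5: p is F, □¬p is F. ✓
6: p is T, □¬p is T. ✓
7: p is F, □¬p is T. ✓
8: p is F, □¬p is T. ✓
— 6 worlds.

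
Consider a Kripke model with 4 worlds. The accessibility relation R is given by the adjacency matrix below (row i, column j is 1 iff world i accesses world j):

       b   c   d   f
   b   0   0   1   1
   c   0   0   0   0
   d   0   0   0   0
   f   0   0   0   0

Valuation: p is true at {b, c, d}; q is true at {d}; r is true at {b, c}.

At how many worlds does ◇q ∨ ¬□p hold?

b: ◇q is T, ¬□p is T. ✓
c: ◇q is F, ¬□p is F. ✗
d: ◇q is F, ¬□p is F. ✗
f: ◇q is F, ¬□p is F. ✗
Satisfying worlds: {b}.

1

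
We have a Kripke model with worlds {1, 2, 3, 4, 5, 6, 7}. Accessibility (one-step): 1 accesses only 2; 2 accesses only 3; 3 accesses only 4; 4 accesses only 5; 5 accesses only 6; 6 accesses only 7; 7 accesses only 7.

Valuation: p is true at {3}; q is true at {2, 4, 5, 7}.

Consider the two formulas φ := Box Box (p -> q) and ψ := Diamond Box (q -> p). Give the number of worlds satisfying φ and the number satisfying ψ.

For Box Box (p -> q):
1: successors {2}; Box (p -> q) there: 2:F. ✗
2: successors {3}; Box (p -> q) there: 3:T. ✓
3: successors {4}; Box (p -> q) there: 4:T. ✓
4: successors {5}; Box (p -> q) there: 5:T. ✓
5: successors {6}; Box (p -> q) there: 6:T. ✓
6: successors {7}; Box (p -> q) there: 7:T. ✓
7: successors {7}; Box (p -> q) there: 7:T. ✓
— 6 worlds.
For Diamond Box (q -> p):
1: successors {2}; Box (q -> p) there: 2:T. ✓
2: successors {3}; Box (q -> p) there: 3:F. ✗
3: successors {4}; Box (q -> p) there: 4:F. ✗
4: successors {5}; Box (q -> p) there: 5:T. ✓
5: successors {6}; Box (q -> p) there: 6:F. ✗
6: successors {7}; Box (q -> p) there: 7:F. ✗
7: successors {7}; Box (q -> p) there: 7:F. ✗
— 2 worlds.

6 and 2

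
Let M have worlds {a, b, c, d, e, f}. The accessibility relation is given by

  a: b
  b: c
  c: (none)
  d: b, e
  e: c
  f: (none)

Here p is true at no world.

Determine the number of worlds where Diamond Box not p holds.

a: successors {b}; Box not p there: b:T. ✓
b: successors {c}; Box not p there: c:T. ✓
c: no successors, so Diamond Box not p fails. ✗
d: successors {b, e}; Box not p there: b:T, e:T. ✓
e: successors {c}; Box not p there: c:T. ✓
f: no successors, so Diamond Box not p fails. ✗
Satisfying worlds: {a, b, d, e}.

4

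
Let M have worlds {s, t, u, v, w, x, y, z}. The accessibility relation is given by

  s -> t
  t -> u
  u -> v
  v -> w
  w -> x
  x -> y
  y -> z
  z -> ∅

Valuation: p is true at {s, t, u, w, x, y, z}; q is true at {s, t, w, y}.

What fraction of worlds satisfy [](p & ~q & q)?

s: successors {t}; p & ~q & q there: t:F. ✗
t: successors {u}; p & ~q & q there: u:F. ✗
u: successors {v}; p & ~q & q there: v:F. ✗
v: successors {w}; p & ~q & q there: w:F. ✗
w: successors {x}; p & ~q & q there: x:F. ✗
x: successors {y}; p & ~q & q there: y:F. ✗
y: successors {z}; p & ~q & q there: z:F. ✗
z: no successors, so [](p & ~q & q) holds vacuously. ✓
That's 1 of 8 worlds, so 1/8.

1/8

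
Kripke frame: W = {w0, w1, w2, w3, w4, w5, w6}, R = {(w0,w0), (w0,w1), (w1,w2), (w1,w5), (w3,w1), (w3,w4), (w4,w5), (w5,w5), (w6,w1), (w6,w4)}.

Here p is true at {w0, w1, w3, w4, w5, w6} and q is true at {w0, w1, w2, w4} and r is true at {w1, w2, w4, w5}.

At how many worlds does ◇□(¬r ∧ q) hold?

1

w0: successors {w0, w1}; □(¬r ∧ q) there: w0:F, w1:F. ✗
w1: successors {w2, w5}; □(¬r ∧ q) there: w2:T, w5:F. ✓
w2: no successors, so ◇□(¬r ∧ q) fails. ✗
w3: successors {w1, w4}; □(¬r ∧ q) there: w1:F, w4:F. ✗
w4: successors {w5}; □(¬r ∧ q) there: w5:F. ✗
w5: successors {w5}; □(¬r ∧ q) there: w5:F. ✗
w6: successors {w1, w4}; □(¬r ∧ q) there: w1:F, w4:F. ✗
Satisfying worlds: {w1}.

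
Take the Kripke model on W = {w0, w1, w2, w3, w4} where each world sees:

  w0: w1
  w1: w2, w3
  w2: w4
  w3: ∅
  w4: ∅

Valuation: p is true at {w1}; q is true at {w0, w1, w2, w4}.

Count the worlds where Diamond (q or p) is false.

w0: successors {w1}; q or p there: w1:T. ✓
w1: successors {w2, w3}; q or p there: w2:T, w3:F. ✓
w2: successors {w4}; q or p there: w4:T. ✓
w3: no successors, so Diamond (q or p) fails. ✗
w4: no successors, so Diamond (q or p) fails. ✗
Satisfying worlds: {w0, w1, w2}.
So Diamond (q or p) fails at the other 2 worlds.

2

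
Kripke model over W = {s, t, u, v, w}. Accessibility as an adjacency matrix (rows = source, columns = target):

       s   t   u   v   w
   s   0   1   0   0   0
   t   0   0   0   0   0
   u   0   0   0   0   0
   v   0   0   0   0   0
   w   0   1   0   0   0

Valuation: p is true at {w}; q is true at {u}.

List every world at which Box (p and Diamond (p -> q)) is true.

{t, u, v}

s: successors {t}; p and Diamond (p -> q) there: t:F. ✗
t: no successors, so Box (p and Diamond (p -> q)) holds vacuously. ✓
u: no successors, so Box (p and Diamond (p -> q)) holds vacuously. ✓
v: no successors, so Box (p and Diamond (p -> q)) holds vacuously. ✓
w: successors {t}; p and Diamond (p -> q) there: t:F. ✗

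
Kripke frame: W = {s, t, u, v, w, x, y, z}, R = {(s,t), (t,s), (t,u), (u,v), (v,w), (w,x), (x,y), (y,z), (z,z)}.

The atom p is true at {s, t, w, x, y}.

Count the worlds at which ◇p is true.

5

s: successors {t}; p there: t:T. ✓
t: successors {s, u}; p there: s:T, u:F. ✓
u: successors {v}; p there: v:F. ✗
v: successors {w}; p there: w:T. ✓
w: successors {x}; p there: x:T. ✓
x: successors {y}; p there: y:T. ✓
y: successors {z}; p there: z:F. ✗
z: successors {z}; p there: z:F. ✗
Satisfying worlds: {s, t, v, w, x}.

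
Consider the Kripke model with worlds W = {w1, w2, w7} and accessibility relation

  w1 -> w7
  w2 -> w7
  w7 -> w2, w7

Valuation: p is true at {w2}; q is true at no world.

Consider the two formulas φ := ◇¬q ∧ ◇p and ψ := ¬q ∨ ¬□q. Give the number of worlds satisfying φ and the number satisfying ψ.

1 and 3

For ◇¬q ∧ ◇p:
w1: ◇¬q is T, ◇p is F. ✗
w2: ◇¬q is T, ◇p is F. ✗
w7: ◇¬q is T, ◇p is T. ✓
— 1 world.
For ¬q ∨ ¬□q:
w1: ¬q is T, ¬□q is T. ✓
w2: ¬q is T, ¬□q is T. ✓
w7: ¬q is T, ¬□q is T. ✓
— 3 worlds.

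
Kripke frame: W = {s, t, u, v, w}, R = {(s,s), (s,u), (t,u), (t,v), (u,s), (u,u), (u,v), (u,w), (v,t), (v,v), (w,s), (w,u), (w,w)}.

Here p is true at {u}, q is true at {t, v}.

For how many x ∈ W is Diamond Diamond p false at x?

s: successors {s, u}; Diamond p there: s:T, u:T. ✓
t: successors {u, v}; Diamond p there: u:T, v:F. ✓
u: successors {s, u, v, w}; Diamond p there: s:T, u:T, v:F, w:T. ✓
v: successors {t, v}; Diamond p there: t:T, v:F. ✓
w: successors {s, u, w}; Diamond p there: s:T, u:T, w:T. ✓
Satisfying worlds: {s, t, u, v, w}.
So Diamond Diamond p fails at the other 0 worlds.

0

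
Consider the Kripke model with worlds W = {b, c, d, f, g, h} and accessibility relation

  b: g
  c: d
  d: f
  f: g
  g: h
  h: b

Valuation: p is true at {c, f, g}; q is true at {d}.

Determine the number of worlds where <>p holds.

3

b: successors {g}; p there: g:T. ✓
c: successors {d}; p there: d:F. ✗
d: successors {f}; p there: f:T. ✓
f: successors {g}; p there: g:T. ✓
g: successors {h}; p there: h:F. ✗
h: successors {b}; p there: b:F. ✗
Satisfying worlds: {b, d, f}.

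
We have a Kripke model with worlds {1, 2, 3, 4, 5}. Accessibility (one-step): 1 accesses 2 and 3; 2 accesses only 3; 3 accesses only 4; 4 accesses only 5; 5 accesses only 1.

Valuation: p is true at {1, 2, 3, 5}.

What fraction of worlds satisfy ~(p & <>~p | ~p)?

3/5

1: p & <>~p | ~p is F. ✓
2: p & <>~p | ~p is F. ✓
3: p & <>~p | ~p is T. ✗
4: p & <>~p | ~p is T. ✗
5: p & <>~p | ~p is F. ✓
That's 3 of 5 worlds, so 3/5.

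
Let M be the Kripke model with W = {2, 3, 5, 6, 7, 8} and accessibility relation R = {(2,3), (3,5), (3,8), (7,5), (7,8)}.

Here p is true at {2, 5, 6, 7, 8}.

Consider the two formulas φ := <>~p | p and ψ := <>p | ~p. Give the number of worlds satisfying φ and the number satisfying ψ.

For <>~p | p:
2: <>~p is T, p is T. ✓
3: <>~p is F, p is F. ✗
5: <>~p is F, p is T. ✓
6: <>~p is F, p is T. ✓
7: <>~p is F, p is T. ✓
8: <>~p is F, p is T. ✓
— 5 worlds.
For <>p | ~p:
2: <>p is F, ~p is F. ✗
3: <>p is T, ~p is T. ✓
5: <>p is F, ~p is F. ✗
6: <>p is F, ~p is F. ✗
7: <>p is T, ~p is F. ✓
8: <>p is F, ~p is F. ✗
— 2 worlds.

5 and 2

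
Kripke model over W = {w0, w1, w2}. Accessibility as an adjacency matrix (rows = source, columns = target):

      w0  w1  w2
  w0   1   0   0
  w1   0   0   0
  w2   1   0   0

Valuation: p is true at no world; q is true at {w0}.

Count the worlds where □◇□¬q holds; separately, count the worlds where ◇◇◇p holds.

For □◇□¬q:
w0: successors {w0}; ◇□¬q there: w0:F. ✗
w1: no successors, so □◇□¬q holds vacuously. ✓
w2: successors {w0}; ◇□¬q there: w0:F. ✗
— 1 world.
For ◇◇◇p:
w0: successors {w0}; ◇◇p there: w0:F. ✗
w1: no successors, so ◇◇◇p fails. ✗
w2: successors {w0}; ◇◇p there: w0:F. ✗
— 0 worlds.

1 and 0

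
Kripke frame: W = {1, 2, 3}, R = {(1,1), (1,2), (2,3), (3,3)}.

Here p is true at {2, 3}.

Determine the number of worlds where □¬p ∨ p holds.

2

1: □¬p is F, p is F. ✗
2: □¬p is F, p is T. ✓
3: □¬p is F, p is T. ✓
Satisfying worlds: {2, 3}.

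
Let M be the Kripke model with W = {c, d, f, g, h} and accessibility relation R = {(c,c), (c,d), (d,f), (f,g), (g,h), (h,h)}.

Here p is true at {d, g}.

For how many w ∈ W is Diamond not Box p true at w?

c: successors {c, d}; not Box p there: c:T, d:T. ✓
d: successors {f}; not Box p there: f:F. ✗
f: successors {g}; not Box p there: g:T. ✓
g: successors {h}; not Box p there: h:T. ✓
h: successors {h}; not Box p there: h:T. ✓
Satisfying worlds: {c, f, g, h}.

4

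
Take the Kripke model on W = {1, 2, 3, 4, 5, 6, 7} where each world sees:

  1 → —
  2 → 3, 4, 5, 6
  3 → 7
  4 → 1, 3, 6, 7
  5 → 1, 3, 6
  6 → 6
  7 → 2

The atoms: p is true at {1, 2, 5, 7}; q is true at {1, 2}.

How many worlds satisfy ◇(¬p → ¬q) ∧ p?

3

1: ◇(¬p → ¬q) is F, p is T. ✗
2: ◇(¬p → ¬q) is T, p is T. ✓
3: ◇(¬p → ¬q) is T, p is F. ✗
4: ◇(¬p → ¬q) is T, p is F. ✗
5: ◇(¬p → ¬q) is T, p is T. ✓
6: ◇(¬p → ¬q) is T, p is F. ✗
7: ◇(¬p → ¬q) is T, p is T. ✓
Satisfying worlds: {2, 5, 7}.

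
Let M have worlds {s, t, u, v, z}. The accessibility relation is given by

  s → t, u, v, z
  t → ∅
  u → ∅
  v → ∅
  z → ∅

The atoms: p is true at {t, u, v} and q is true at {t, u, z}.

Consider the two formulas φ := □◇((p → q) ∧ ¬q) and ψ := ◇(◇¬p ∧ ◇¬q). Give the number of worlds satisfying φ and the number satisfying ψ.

4 and 0

For □◇((p → q) ∧ ¬q):
s: successors {t, u, v, z}; ◇((p → q) ∧ ¬q) there: t:F, u:F, v:F, z:F. ✗
t: no successors, so □◇((p → q) ∧ ¬q) holds vacuously. ✓
u: no successors, so □◇((p → q) ∧ ¬q) holds vacuously. ✓
v: no successors, so □◇((p → q) ∧ ¬q) holds vacuously. ✓
z: no successors, so □◇((p → q) ∧ ¬q) holds vacuously. ✓
— 4 worlds.
For ◇(◇¬p ∧ ◇¬q):
s: successors {t, u, v, z}; ◇¬p ∧ ◇¬q there: t:F, u:F, v:F, z:F. ✗
t: no successors, so ◇(◇¬p ∧ ◇¬q) fails. ✗
u: no successors, so ◇(◇¬p ∧ ◇¬q) fails. ✗
v: no successors, so ◇(◇¬p ∧ ◇¬q) fails. ✗
z: no successors, so ◇(◇¬p ∧ ◇¬q) fails. ✗
— 0 worlds.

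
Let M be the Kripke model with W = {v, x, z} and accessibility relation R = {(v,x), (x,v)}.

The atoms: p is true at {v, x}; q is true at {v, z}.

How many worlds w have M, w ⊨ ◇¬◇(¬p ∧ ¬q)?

2

v: successors {x}; ¬◇(¬p ∧ ¬q) there: x:T. ✓
x: successors {v}; ¬◇(¬p ∧ ¬q) there: v:T. ✓
z: no successors, so ◇¬◇(¬p ∧ ¬q) fails. ✗
Satisfying worlds: {v, x}.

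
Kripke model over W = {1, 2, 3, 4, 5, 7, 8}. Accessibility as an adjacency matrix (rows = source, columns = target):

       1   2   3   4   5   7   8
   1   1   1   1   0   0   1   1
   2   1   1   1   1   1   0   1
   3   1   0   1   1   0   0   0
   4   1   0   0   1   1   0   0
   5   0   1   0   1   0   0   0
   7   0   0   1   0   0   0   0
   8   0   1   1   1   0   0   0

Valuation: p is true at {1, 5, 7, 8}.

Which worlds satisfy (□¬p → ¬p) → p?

{1, 5, 7, 8}

1: □¬p → ¬p is T, p is T. ✓
2: □¬p → ¬p is T, p is F. ✗
3: □¬p → ¬p is T, p is F. ✗
4: □¬p → ¬p is T, p is F. ✗
5: □¬p → ¬p is F, p is T. ✓
7: □¬p → ¬p is F, p is T. ✓
8: □¬p → ¬p is F, p is T. ✓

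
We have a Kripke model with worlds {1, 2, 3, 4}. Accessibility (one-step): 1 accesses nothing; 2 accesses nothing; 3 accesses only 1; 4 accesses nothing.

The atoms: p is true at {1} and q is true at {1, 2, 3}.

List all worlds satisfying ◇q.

{3}

1: no successors, so ◇q fails. ✗
2: no successors, so ◇q fails. ✗
3: successors {1}; q there: 1:T. ✓
4: no successors, so ◇q fails. ✗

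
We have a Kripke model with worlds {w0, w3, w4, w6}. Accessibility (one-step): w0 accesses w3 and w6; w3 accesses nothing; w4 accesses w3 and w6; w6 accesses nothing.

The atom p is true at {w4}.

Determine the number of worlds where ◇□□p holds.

w0: successors {w3, w6}; □□p there: w3:T, w6:T. ✓
w3: no successors, so ◇□□p fails. ✗
w4: successors {w3, w6}; □□p there: w3:T, w6:T. ✓
w6: no successors, so ◇□□p fails. ✗
Satisfying worlds: {w0, w4}.

2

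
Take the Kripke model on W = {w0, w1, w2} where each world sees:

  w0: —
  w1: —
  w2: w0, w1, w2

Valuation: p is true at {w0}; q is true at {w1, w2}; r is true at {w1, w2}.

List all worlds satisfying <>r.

{w2}

w0: no successors, so <>r fails. ✗
w1: no successors, so <>r fails. ✗
w2: successors {w0, w1, w2}; r there: w0:F, w1:T, w2:T. ✓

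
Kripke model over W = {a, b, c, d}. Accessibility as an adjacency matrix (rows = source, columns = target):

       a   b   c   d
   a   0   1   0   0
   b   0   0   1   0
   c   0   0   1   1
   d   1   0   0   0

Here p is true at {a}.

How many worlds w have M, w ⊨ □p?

1

a: successors {b}; p there: b:F. ✗
b: successors {c}; p there: c:F. ✗
c: successors {c, d}; p there: c:F, d:F. ✗
d: successors {a}; p there: a:T. ✓
Satisfying worlds: {d}.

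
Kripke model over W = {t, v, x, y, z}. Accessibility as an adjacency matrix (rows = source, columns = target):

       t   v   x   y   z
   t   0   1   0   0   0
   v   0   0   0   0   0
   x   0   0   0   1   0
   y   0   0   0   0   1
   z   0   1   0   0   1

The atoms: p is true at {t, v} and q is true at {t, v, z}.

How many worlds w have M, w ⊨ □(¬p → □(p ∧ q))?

2

t: successors {v}; ¬p → □(p ∧ q) there: v:T. ✓
v: no successors, so □(¬p → □(p ∧ q)) holds vacuously. ✓
x: successors {y}; ¬p → □(p ∧ q) there: y:F. ✗
y: successors {z}; ¬p → □(p ∧ q) there: z:F. ✗
z: successors {v, z}; ¬p → □(p ∧ q) there: v:T, z:F. ✗
Satisfying worlds: {t, v}.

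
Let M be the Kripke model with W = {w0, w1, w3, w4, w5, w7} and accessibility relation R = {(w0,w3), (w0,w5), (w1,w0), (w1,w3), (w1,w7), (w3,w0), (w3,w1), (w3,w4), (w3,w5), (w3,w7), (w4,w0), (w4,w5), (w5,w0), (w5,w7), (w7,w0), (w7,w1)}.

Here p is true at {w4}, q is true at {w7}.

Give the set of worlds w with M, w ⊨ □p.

w0: successors {w3, w5}; p there: w3:F, w5:F. ✗
w1: successors {w0, w3, w7}; p there: w0:F, w3:F, w7:F. ✗
w3: successors {w0, w1, w4, w5, w7}; p there: w0:F, w1:F, w4:T, w5:F, w7:F. ✗
w4: successors {w0, w5}; p there: w0:F, w5:F. ✗
w5: successors {w0, w7}; p there: w0:F, w7:F. ✗
w7: successors {w0, w1}; p there: w0:F, w1:F. ✗

∅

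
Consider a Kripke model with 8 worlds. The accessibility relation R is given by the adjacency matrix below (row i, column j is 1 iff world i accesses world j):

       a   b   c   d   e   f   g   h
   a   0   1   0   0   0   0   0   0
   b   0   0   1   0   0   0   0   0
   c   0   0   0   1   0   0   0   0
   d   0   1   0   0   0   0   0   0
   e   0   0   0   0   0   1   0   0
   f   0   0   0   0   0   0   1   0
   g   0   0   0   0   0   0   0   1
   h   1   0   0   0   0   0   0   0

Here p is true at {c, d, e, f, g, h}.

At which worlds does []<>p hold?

a: successors {b}; <>p there: b:T. ✓
b: successors {c}; <>p there: c:T. ✓
c: successors {d}; <>p there: d:F. ✗
d: successors {b}; <>p there: b:T. ✓
e: successors {f}; <>p there: f:T. ✓
f: successors {g}; <>p there: g:T. ✓
g: successors {h}; <>p there: h:F. ✗
h: successors {a}; <>p there: a:F. ✗

{a, b, d, e, f}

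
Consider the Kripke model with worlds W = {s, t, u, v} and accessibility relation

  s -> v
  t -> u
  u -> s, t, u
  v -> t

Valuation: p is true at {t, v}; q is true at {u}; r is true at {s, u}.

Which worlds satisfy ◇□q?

s: successors {v}; □q there: v:F. ✗
t: successors {u}; □q there: u:F. ✗
u: successors {s, t, u}; □q there: s:F, t:T, u:F. ✓
v: successors {t}; □q there: t:T. ✓

{u, v}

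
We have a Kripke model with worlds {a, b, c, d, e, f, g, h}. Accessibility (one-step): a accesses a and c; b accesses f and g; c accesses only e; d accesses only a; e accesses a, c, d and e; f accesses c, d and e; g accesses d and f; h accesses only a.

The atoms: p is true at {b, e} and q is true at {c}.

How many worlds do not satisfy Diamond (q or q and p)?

5

a: successors {a, c}; q or q and p there: a:F, c:T. ✓
b: successors {f, g}; q or q and p there: f:F, g:F. ✗
c: successors {e}; q or q and p there: e:F. ✗
d: successors {a}; q or q and p there: a:F. ✗
e: successors {a, c, d, e}; q or q and p there: a:F, c:T, d:F, e:F. ✓
f: successors {c, d, e}; q or q and p there: c:T, d:F, e:F. ✓
g: successors {d, f}; q or q and p there: d:F, f:F. ✗
h: successors {a}; q or q and p there: a:F. ✗
Satisfying worlds: {a, e, f}.
So Diamond (q or q and p) fails at the other 5 worlds.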